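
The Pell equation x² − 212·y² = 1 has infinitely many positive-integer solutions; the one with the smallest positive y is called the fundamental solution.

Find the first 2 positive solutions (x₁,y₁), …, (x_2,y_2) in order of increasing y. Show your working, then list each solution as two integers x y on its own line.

[14; 1,1,3,1,1,…,1,1,28] for √212; ℓ=14 ⇒ convergent index 13
a_0=14:  p_0=14·1+0=14,  q_0=14·0+1=1
a_1=1:  p_1=1·14+1=15,  q_1=1·1+0=1
…
a_4=1:  p_4=1·102+29=131,  q_4=1·7+2=9
…
a_6=1:  p_6=1·233+131=364,  q_6=1·16+9=25
a_7=6:  p_7=6·364+233=2417,  q_7=6·25+16=166
a_8=1:  p_8=1·2417+364=2781,  q_8=1·166+25=191
…
a_10=1:  p_10=1·5198+2781=7979,  q_10=1·357+191=548
a_11=3:  p_11=3·7979+5198=29135,  q_11=3·548+357=2001
a_12=1:  p_12=1·29135+7979=37114,  q_12=1·2001+548=2549
a_13=1:  p_13=1·37114+29135=66249,  q_13=1·2549+2001=4550
(x₁, y₁) = (66249, 4550);  66249² − 212·4550² = 1 ✓
k=2:  x_2 = 66249·66249+212·4550·4550 = 8777860001,  y_2 = 66249·4550+4550·66249 = 602865900

66249 4550
8777860001 602865900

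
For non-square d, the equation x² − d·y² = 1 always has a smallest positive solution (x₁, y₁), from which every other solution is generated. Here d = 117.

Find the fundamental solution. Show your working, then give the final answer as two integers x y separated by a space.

649 60

√117 = [10; 1,4,2,4,1,20, …], period ℓ=6 (even) → k=5
a_0=10:  p_0=10·1+0=10,  q_0=10·0+1=1
a_1=1:  p_1=1·10+1=11,  q_1=1·1+0=1
a_2=4:  p_2=4·11+10=54,  q_2=4·1+1=5
a_3=2:  p_3=2·54+11=119,  q_3=2·5+1=11
a_4=4:  p_4=4·119+54=530,  q_4=4·11+5=49
a_5=1:  p_5=1·530+119=649,  q_5=1·49+11=60
→ (649, 60).  Check: 649²=421201, 117·60²=421200, difference 1.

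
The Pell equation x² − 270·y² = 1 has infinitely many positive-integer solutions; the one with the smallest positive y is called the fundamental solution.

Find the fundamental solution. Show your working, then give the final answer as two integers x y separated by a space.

√270 → a₀=16, period (2,3,6,3,2,32); ℓ=6 even so k=5
k=0  a_k=16  p_k/q_k = 16/1
…
k=2  a_k=3  p_k/q_k = 115/7
…
k=4  a_k=3  p_k/q_k = 2284/139
k=5  a_k=2  p_k/q_k = 5291/322
(x₁, y₁) = (5291, 322);  5291² − 270·322² = 1 ✓

5291 322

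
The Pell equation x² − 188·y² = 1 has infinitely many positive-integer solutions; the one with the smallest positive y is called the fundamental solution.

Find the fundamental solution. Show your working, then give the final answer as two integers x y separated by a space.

4607 336

d=188: √d = [13; 1,2,2,6,2,2,1,26] (ℓ=8, even), read p_7/q_7
i=0: a=13 ⇒ p=13, q=1
…
i=6: a=2 ⇒ p=3277, q=239
i=7: a=1 ⇒ p=4607, q=336
→ (4607, 336).  Check: 4607²=21224449, 188·336²=21224448, difference 1.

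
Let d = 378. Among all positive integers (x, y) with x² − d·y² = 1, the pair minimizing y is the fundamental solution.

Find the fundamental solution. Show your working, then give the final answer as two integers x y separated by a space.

8749 450

d=378: √d = [19; 2,3,1,4,1,3,2,38] (ℓ=8, even), read p_7/q_7
a_0=19:  p_0=19·1+0=19,  q_0=19·0+1=1
a_1=2:  p_1=2·19+1=39,  q_1=2·1+0=2
…
a_3=1:  p_3=1·136+39=175,  q_3=1·7+2=9
a_4=4:  p_4=4·175+136=836,  q_4=4·9+7=43
a_5=1:  p_5=1·836+175=1011,  q_5=1·43+9=52
a_6=3:  p_6=3·1011+836=3869,  q_6=3·52+43=199
a_7=2:  p_7=2·3869+1011=8749,  q_7=2·199+52=450
fundamental: x₁=8749, y₁=450  (since 76545001 − 378·202500 = 1)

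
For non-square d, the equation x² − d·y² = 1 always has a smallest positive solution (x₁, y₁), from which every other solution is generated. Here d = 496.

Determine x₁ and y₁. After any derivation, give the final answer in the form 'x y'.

√496 = [22; 3,1,2,4,1,…,1,3,44, …], period ℓ=16 (even) → k=15
k=0  a_k=22  p_k/q_k = 22/1
…
k=2  a_k=1  p_k/q_k = 89/4
k=3  a_k=2  p_k/q_k = 245/11
k=4  a_k=4  p_k/q_k = 1069/48
k=5  a_k=1  p_k/q_k = 1314/59
…
k=7  a_k=2  p_k/q_k = 6080/273
k=8  a_k=2  p_k/q_k = 14543/653
k=9  a_k=2  p_k/q_k = 35166/1579
k=10  a_k=1  p_k/q_k = 49709/2232
k=11  a_k=1  p_k/q_k = 84875/3811
k=12  a_k=4  p_k/q_k = 389209/17476
…
k=14  a_k=1  p_k/q_k = 1252502/56239
k=15  a_k=3  p_k/q_k = 4620799/207480
→ (4620799, 207480).  Check: 4620799²=21351783398401, 496·207480²=21351783398400, difference 1.

4620799 207480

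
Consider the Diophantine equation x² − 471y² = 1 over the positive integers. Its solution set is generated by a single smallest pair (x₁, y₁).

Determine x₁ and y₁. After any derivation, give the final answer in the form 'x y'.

7838695 361188

√471 = [21; 1,2,2,1,3,…,2,1,42, …], period ℓ=14 (even) → k=13
k=0  a_k=21  p_k/q_k = 21/1
…
k=5  a_k=3  p_k/q_k = 803/37
…
k=9  a_k=3  p_k/q_k = 644804/29711
k=10  a_k=1  p_k/q_k = 843469/38865
k=11  a_k=2  p_k/q_k = 2331742/107441
k=12  a_k=2  p_k/q_k = 5506953/253747
k=13  a_k=1  p_k/q_k = 7838695/361188
fundamental: x₁=7838695, y₁=361188  (since 61445139303025 − 471·130456771344 = 1)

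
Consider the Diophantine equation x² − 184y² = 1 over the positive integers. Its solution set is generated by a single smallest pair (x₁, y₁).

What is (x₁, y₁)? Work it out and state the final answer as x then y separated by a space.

24335 1794

√184 → a₀=13, period (1,1,3,2,1,2,1,2,3,1,1,26); ℓ=12 even so k=11
a_0=13:  p_0=13·1+0=13,  q_0=13·0+1=1
…
a_2=1:  p_2=1·14+13=27,  q_2=1·1+1=2
…
a_4=2:  p_4=2·95+27=217,  q_4=2·7+2=16
a_5=1:  p_5=1·217+95=312,  q_5=1·16+7=23
a_6=2:  p_6=2·312+217=841,  q_6=2·23+16=62
…
a_8=2:  p_8=2·1153+841=3147,  q_8=2·85+62=232
a_9=3:  p_9=3·3147+1153=10594,  q_9=3·232+85=781
a_10=1:  p_10=1·10594+3147=13741,  q_10=1·781+232=1013
a_11=1:  p_11=1·13741+10594=24335,  q_11=1·1013+781=1794
fundamental: x₁=24335, y₁=1794  (since 592192225 − 184·3218436 = 1)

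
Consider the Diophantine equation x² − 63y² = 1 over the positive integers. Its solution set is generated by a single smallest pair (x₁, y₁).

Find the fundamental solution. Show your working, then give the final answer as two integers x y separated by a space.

8 1

d=63: √d = [7; 1,14] (ℓ=2, even), read p_1/q_1
i=0: a=7 ⇒ p=7, q=1
i=1: a=1 ⇒ p=8, q=1
→ (8, 1).  Check: 8²=64, 63·1²=63, difference 1.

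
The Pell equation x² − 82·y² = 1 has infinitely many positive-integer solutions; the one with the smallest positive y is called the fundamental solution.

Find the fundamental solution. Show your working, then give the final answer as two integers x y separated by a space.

163 18

√82 = [9; 18, …], period ℓ=1 (odd) → k=1
a_0=9:  p_0=9·1+0=9,  q_0=9·0+1=1
a_1=18:  p_1=18·9+1=163,  q_1=18·1+0=18
fundamental: x₁=163, y₁=18  (since 26569 − 82·324 = 1)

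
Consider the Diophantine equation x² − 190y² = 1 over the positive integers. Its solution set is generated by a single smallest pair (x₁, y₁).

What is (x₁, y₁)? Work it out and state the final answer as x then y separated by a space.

52021 3774

√190 = [13; 1,3,1,1,1,…,3,1,26, …], period ℓ=14 (even) → k=13
step 0: (13, 1)  from 13·(1,0) + (0,1)
step 1: (14, 1)  from 1·(13,1) + (1,0)
step 2: (55, 4)  from 3·(14,1) + (13,1)
…
step 5: (193, 14)  from 1·(124,9) + (69,5)
…
step 7: (1213, 88)  from 2·(510,37) + (193,14)
step 8: (2936, 213)  from 2·(1213,88) + (510,37)
…
step 10: (7085, 514)  from 1·(4149,301) + (2936,213)
…
step 12: (40787, 2959)  from 3·(11234,815) + (7085,514)
step 13: (52021, 3774)  from 1·(40787,2959) + (11234,815)
fundamental: x₁=52021, y₁=3774  (since 2706184441 − 190·14243076 = 1)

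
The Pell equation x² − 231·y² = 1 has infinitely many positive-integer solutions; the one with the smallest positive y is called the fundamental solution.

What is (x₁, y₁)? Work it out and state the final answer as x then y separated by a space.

d=231: √d = [15; 5,30] (ℓ=2, even), read p_1/q_1
k=0  a_k=15  p_k/q_k = 15/1
k=1  a_k=5  p_k/q_k = 76/5
→ (76, 5).  Check: 76²=5776, 231·5²=5775, difference 1.

76 5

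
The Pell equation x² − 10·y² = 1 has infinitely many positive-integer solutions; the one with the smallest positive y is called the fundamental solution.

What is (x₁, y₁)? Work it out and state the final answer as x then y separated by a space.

19 6

d=10: √d = [3; 6] (ℓ=1, odd), read p_1/q_1
step 0: (3, 1)  from 3·(1,0) + (0,1)
step 1: (19, 6)  from 6·(3,1) + (1,0)
(x₁, y₁) = (19, 6);  19² − 10·6² = 1 ✓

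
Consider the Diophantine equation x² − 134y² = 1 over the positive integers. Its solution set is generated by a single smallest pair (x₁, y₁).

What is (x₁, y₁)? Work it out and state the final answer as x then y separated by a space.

[11; 1,1,2,1,3,…,1,1,22] for √134; ℓ=14 ⇒ convergent index 13
i=0: a=11 ⇒ p=11, q=1
…
i=3: a=2 ⇒ p=58, q=5
i=4: a=1 ⇒ p=81, q=7
i=5: a=3 ⇒ p=301, q=26
i=6: a=1 ⇒ p=382, q=33
…
i=10: a=1 ⇒ p=22133, q=1912
i=11: a=2 ⇒ p=61896, q=5347
i=12: a=1 ⇒ p=84029, q=7259
i=13: a=1 ⇒ p=145925, q=12606
→ (145925, 12606).  Check: 145925²=21294105625, 134·12606²=21294105624, difference 1.

145925 12606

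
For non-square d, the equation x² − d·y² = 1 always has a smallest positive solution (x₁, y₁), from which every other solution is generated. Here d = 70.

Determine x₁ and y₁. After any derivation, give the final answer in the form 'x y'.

251 30

d=70: √d = [8; 2,1,2,1,2,16] (ℓ=6, even), read p_5/q_5
a_0=8:  p_0=8·1+0=8,  q_0=8·0+1=1
a_1=2:  p_1=2·8+1=17,  q_1=2·1+0=2
…
a_3=2:  p_3=2·25+17=67,  q_3=2·3+2=8
a_4=1:  p_4=1·67+25=92,  q_4=1·8+3=11
a_5=2:  p_5=2·92+67=251,  q_5=2·11+8=30
(x₁, y₁) = (251, 30);  251² − 70·30² = 1 ✓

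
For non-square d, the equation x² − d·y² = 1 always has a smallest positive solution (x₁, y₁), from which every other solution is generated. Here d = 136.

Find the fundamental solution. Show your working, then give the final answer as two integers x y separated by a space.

35 3

√136 → a₀=11, period (1,1,1,22); ℓ=4 even so k=3
step 0: (11, 1)  from 11·(1,0) + (0,1)
…
step 2: (23, 2)  from 1·(12,1) + (11,1)
step 3: (35, 3)  from 1·(23,2) + (12,1)
fundamental: x₁=35, y₁=3  (since 1225 − 136·9 = 1)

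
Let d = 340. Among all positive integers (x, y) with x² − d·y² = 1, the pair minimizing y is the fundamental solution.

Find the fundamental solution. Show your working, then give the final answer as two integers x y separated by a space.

285769 15498

d=340: √d = [18; 2,3,1,1,1,…,3,2,36] (ℓ=14, even), read p_13/q_13
k=0  a_k=18  p_k/q_k = 18/1
k=1  a_k=2  p_k/q_k = 37/2
…
k=3  a_k=1  p_k/q_k = 166/9
…
k=6  a_k=1  p_k/q_k = 756/41
…
k=9  a_k=1  p_k/q_k = 13774/747
…
k=11  a_k=1  p_k/q_k = 34813/1888
k=12  a_k=3  p_k/q_k = 125478/6805
k=13  a_k=2  p_k/q_k = 285769/15498
→ (285769, 15498).  Check: 285769²=81663921361, 340·15498²=81663921360, difference 1.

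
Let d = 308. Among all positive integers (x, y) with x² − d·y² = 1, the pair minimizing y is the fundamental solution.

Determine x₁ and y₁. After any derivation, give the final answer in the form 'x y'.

√308 → a₀=17, period (1,1,4,1,1,34); ℓ=6 even so k=5
k=0  a_k=17  p_k/q_k = 17/1
k=1  a_k=1  p_k/q_k = 18/1
k=2  a_k=1  p_k/q_k = 35/2
…
k=4  a_k=1  p_k/q_k = 193/11
k=5  a_k=1  p_k/q_k = 351/20
→ (351, 20).  Check: 351²=123201, 308·20²=123200, difference 1.

351 20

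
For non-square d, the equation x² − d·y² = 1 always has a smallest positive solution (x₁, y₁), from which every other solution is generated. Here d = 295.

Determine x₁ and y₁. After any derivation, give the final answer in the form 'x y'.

2024999 117900

d=295: √d = [17; 5,1,2,3,2,6,2,3,2,1,5,34] (ℓ=12, even), read p_11/q_11
a_0=17:  p_0=17·1+0=17,  q_0=17·0+1=1
a_1=5:  p_1=5·17+1=86,  q_1=5·1+0=5
a_2=1:  p_2=1·86+17=103,  q_2=1·5+1=6
…
a_4=3:  p_4=3·292+103=979,  q_4=3·17+6=57
a_5=2:  p_5=2·979+292=2250,  q_5=2·57+17=131
a_6=6:  p_6=6·2250+979=14479,  q_6=6·131+57=843
…
a_8=3:  p_8=3·31208+14479=108103,  q_8=3·1817+843=6294
a_9=2:  p_9=2·108103+31208=247414,  q_9=2·6294+1817=14405
a_10=1:  p_10=1·247414+108103=355517,  q_10=1·14405+6294=20699
a_11=5:  p_11=5·355517+247414=2024999,  q_11=5·20699+14405=117900
(x₁, y₁) = (2024999, 117900);  2024999² − 295·117900² = 1 ✓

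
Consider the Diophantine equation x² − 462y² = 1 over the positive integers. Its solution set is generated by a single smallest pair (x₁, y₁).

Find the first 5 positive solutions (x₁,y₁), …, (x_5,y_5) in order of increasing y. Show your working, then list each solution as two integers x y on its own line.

d=462: √d = [21; 2,42] (ℓ=2, even), read p_1/q_1
k=0  a_k=21  p_k/q_k = 21/1
k=1  a_k=2  p_k/q_k = 43/2
(x₁, y₁) = (43, 2);  43² − 462·2² = 1 ✓
n=2: (43,2)∘(43,2) = (43·43+462·2·2, 43·2+2·43) = (3697,172)
n=3: (3697,172)∘(43,2) = (43·3697+462·2·172, 43·172+2·3697) = (317899,14790)
n=4: (317899,14790)∘(43,2) = (43·317899+462·2·14790, 43·14790+2·317899) = (27335617,1271768)
n=5: (27335617,1271768)∘(43,2) = (43·27335617+462·2·1271768, 43·1271768+2·27335617) = (2350545163,109357258)

43 2
3697 172
317899 14790
27335617 1271768
2350545163 109357258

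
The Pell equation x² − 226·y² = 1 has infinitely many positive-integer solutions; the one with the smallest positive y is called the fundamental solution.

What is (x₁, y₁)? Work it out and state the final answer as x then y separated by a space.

451 30

√226 → a₀=15, period (30); ℓ=1 odd so k=1
step 0: (15, 1)  from 15·(1,0) + (0,1)
step 1: (451, 30)  from 30·(15,1) + (1,0)
(x₁, y₁) = (451, 30);  451² − 226·30² = 1 ✓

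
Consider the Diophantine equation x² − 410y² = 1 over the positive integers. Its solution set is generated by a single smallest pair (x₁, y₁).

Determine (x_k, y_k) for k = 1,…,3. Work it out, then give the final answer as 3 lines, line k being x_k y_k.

81 4
13121 648
2125521 104972

[20; 4,40] for √410; ℓ=2 ⇒ convergent index 1
a_0=20:  p_0=20·1+0=20,  q_0=20·0+1=1
a_1=4:  p_1=4·20+1=81,  q_1=4·1+0=4
→ (81, 4).  Check: 81²=6561, 410·4²=6560, difference 1.
(81+4√410)^2 = 13121 + 648√410
(81+4√410)^3 = 2125521 + 104972√410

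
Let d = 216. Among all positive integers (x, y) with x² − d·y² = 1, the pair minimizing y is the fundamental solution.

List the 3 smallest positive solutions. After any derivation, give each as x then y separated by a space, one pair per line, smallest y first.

485 33
470449 32010
456335045 31049667

√216 = [14; 1,2,3,2,1,28, …], period ℓ=6 (even) → k=5
k=0  a_k=14  p_k/q_k = 14/1
k=1  a_k=1  p_k/q_k = 15/1
k=2  a_k=2  p_k/q_k = 44/3
k=3  a_k=3  p_k/q_k = 147/10
k=4  a_k=2  p_k/q_k = 338/23
k=5  a_k=1  p_k/q_k = 485/33
(x₁, y₁) = (485, 33);  485² − 216·33² = 1 ✓
(x_2, y_2) = (485·485 + 216·33·33, 485·33 + 33·485) = (470449, 32010)
(x_3, y_3) = (485·470449 + 216·33·32010, 485·32010 + 33·470449) = (456335045, 31049667)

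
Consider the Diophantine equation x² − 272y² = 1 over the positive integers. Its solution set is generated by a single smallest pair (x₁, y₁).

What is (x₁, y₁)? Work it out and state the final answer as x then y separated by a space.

√272 → a₀=16, period (2,32); ℓ=2 even so k=1
k=0  a_k=16  p_k/q_k = 16/1
k=1  a_k=2  p_k/q_k = 33/2
fundamental: x₁=33, y₁=2  (since 1089 − 272·4 = 1)

33 2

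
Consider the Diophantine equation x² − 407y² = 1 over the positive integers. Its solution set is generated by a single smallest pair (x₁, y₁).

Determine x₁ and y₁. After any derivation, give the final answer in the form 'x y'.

d=407: √d = [20; 5,1,2,1,5,40] (ℓ=6, even), read p_5/q_5
step 0: (20, 1)  from 20·(1,0) + (0,1)
step 1: (101, 5)  from 5·(20,1) + (1,0)
step 2: (121, 6)  from 1·(101,5) + (20,1)
step 3: (343, 17)  from 2·(121,6) + (101,5)
step 4: (464, 23)  from 1·(343,17) + (121,6)
step 5: (2663, 132)  from 5·(464,23) + (343,17)
(x₁, y₁) = (2663, 132);  2663² − 407·132² = 1 ✓

2663 132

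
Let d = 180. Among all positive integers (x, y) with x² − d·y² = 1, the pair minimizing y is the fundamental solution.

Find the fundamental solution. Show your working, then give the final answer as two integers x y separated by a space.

d=180: √d = [13; 2,2,2,26] (ℓ=4, even), read p_3/q_3
step 0: (13, 1)  from 13·(1,0) + (0,1)
step 1: (27, 2)  from 2·(13,1) + (1,0)
step 2: (67, 5)  from 2·(27,2) + (13,1)
step 3: (161, 12)  from 2·(67,5) + (27,2)
fundamental: x₁=161, y₁=12  (since 25921 − 180·144 = 1)

161 12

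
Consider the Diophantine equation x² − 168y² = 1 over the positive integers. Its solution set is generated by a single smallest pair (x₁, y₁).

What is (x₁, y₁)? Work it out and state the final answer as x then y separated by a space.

[12; 1,24] for √168; ℓ=2 ⇒ convergent index 1
a_0=12:  p_0=12·1+0=12,  q_0=12·0+1=1
a_1=1:  p_1=1·12+1=13,  q_1=1·1+0=1
→ (13, 1).  Check: 13²=169, 168·1²=168, difference 1.

13 1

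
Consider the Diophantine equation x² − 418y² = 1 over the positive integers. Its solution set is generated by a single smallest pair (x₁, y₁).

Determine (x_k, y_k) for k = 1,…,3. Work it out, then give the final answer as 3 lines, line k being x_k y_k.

√418 = [20; 2,4,20,4,2,40, …], period ℓ=6 (even) → k=5
step 0: (20, 1)  from 20·(1,0) + (0,1)
…
step 4: (15068, 737)  from 4·(3721,182) + (184,9)
step 5: (33857, 1656)  from 2·(15068,737) + (3721,182)
→ (33857, 1656).  Check: 33857²=1146296449, 418·1656²=1146296448, difference 1.
n=2: (33857,1656)∘(33857,1656) = (33857·33857+418·1656·1656, 33857·1656+1656·33857) = (2292592897,112134384)
n=3: (2292592897,112134384)∘(33857,1656) = (33857·2292592897+418·1656·112134384, 33857·112134384+1656·2292592897) = (155240635393601,7593067676520)

33857 1656
2292592897 112134384
155240635393601 7593067676520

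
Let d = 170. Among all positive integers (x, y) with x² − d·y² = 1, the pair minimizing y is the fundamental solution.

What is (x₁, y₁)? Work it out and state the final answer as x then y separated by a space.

339 26

d=170: √d = [13; 26] (ℓ=1, odd), read p_1/q_1
step 0: (13, 1)  from 13·(1,0) + (0,1)
step 1: (339, 26)  from 26·(13,1) + (1,0)
(x₁, y₁) = (339, 26);  339² − 170·26² = 1 ✓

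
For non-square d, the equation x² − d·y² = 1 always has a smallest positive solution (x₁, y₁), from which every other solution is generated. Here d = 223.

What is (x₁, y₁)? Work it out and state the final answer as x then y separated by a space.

√223 → a₀=14, period (1,13,1,28); ℓ=4 even so k=3
a_0=14:  p_0=14·1+0=14,  q_0=14·0+1=1
a_1=1:  p_1=1·14+1=15,  q_1=1·1+0=1
a_2=13:  p_2=13·15+14=209,  q_2=13·1+1=14
a_3=1:  p_3=1·209+15=224,  q_3=1·14+1=15
(x₁, y₁) = (224, 15);  224² − 223·15² = 1 ✓

224 15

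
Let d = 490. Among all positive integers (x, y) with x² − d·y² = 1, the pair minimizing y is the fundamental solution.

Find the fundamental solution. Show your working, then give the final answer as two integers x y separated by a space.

1039681 46968

√490 → a₀=22, period (7,2,1,4,4,4,1,2,7,44); ℓ=10 even so k=9
step 0: (22, 1)  from 22·(1,0) + (0,1)
…
step 6: (40708, 1839)  from 4·(9607,434) + (2280,103)
…
step 8: (141338, 6385)  from 2·(50315,2273) + (40708,1839)
step 9: (1039681, 46968)  from 7·(141338,6385) + (50315,2273)
fundamental: x₁=1039681, y₁=46968  (since 1080936581761 − 490·2205993024 = 1)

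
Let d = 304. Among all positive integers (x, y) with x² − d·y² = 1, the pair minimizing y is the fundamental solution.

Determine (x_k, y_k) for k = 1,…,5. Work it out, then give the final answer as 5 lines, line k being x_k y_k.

57799 3315
6681448801 383207370
772362118440199 44298005553945
89283516160768675201 5120760845641726740
10320995900380175197444999 591949712190194322136575

d=304: √d = [17; 2,3,2,1,1,1,1,1,2,3,2,34] (ℓ=12, even), read p_11/q_11
a_0=17:  p_0=17·1+0=17,  q_0=17·0+1=1
a_1=2:  p_1=2·17+1=35,  q_1=2·1+0=2
…
a_3=2:  p_3=2·122+35=279,  q_3=2·7+2=16
…
a_5=1:  p_5=1·401+279=680,  q_5=1·23+16=39
a_6=1:  p_6=1·680+401=1081,  q_6=1·39+23=62
…
a_8=1:  p_8=1·1761+1081=2842,  q_8=1·101+62=163
…
a_10=3:  p_10=3·7445+2842=25177,  q_10=3·427+163=1444
a_11=2:  p_11=2·25177+7445=57799,  q_11=2·1444+427=3315
(x₁, y₁) = (57799, 3315);  57799² − 304·3315² = 1 ✓
(57799+3315√304)^2 = 6681448801 + 383207370√304
(57799+3315√304)^3 = 772362118440199 + 44298005553945√304
(57799+3315√304)^4 = 89283516160768675201 + 5120760845641726740√304
(57799+3315√304)^5 = 10320995900380175197444999 + 591949712190194322136575√304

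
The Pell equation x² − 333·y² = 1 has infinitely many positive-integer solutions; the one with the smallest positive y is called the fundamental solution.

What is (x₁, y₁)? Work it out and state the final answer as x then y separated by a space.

73 4

√333 = [18; 4,36, …], period ℓ=2 (even) → k=1
k=0  a_k=18  p_k/q_k = 18/1
k=1  a_k=4  p_k/q_k = 73/4
→ (73, 4).  Check: 73²=5329, 333·4²=5328, difference 1.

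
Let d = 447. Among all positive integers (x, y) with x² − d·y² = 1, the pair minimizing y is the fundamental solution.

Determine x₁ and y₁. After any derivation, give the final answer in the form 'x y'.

148 7

√447 = [21; 7,42, …], period ℓ=2 (even) → k=1
i=0: a=21 ⇒ p=21, q=1
i=1: a=7 ⇒ p=148, q=7
→ (148, 7).  Check: 148²=21904, 447·7²=21903, difference 1.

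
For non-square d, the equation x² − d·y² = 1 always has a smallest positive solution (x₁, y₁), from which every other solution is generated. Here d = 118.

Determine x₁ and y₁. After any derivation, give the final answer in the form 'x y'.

√118 → a₀=10, period (1,6,3,2,10,2,3,6,1,20); ℓ=10 even so k=9
a_0=10:  p_0=10·1+0=10,  q_0=10·0+1=1
…
a_2=6:  p_2=6·11+10=76,  q_2=6·1+1=7
a_3=3:  p_3=3·76+11=239,  q_3=3·7+1=22
a_4=2:  p_4=2·239+76=554,  q_4=2·22+7=51
a_5=10:  p_5=10·554+239=5779,  q_5=10·51+22=532
…
a_8=6:  p_8=6·42115+12112=264802,  q_8=6·3877+1115=24377
a_9=1:  p_9=1·264802+42115=306917,  q_9=1·24377+3877=28254
→ (306917, 28254).  Check: 306917²=94198044889, 118·28254²=94198044888, difference 1.

306917 28254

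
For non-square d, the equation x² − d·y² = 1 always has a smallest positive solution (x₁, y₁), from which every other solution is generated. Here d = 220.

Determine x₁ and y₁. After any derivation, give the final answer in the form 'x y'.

√220 = [14; 1,4,1,28, …], period ℓ=4 (even) → k=3
a_0=14:  p_0=14·1+0=14,  q_0=14·0+1=1
…
a_2=4:  p_2=4·15+14=74,  q_2=4·1+1=5
a_3=1:  p_3=1·74+15=89,  q_3=1·5+1=6
→ (89, 6).  Check: 89²=7921, 220·6²=7920, difference 1.

89 6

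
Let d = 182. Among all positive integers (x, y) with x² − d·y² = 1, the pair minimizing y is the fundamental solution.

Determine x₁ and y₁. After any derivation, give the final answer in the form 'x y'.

√182 = [13; 2,26, …], period ℓ=2 (even) → k=1
step 0: (13, 1)  from 13·(1,0) + (0,1)
step 1: (27, 2)  from 2·(13,1) + (1,0)
fundamental: x₁=27, y₁=2  (since 729 − 182·4 = 1)

27 2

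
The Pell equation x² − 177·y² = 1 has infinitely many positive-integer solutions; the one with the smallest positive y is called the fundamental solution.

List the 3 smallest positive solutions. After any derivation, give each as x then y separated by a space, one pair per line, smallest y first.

d=177: √d = [13; 3,3,2,8,2,3,3,26] (ℓ=8, even), read p_7/q_7
step 0: (13, 1)  from 13·(1,0) + (0,1)
step 1: (40, 3)  from 3·(13,1) + (1,0)
step 2: (133, 10)  from 3·(40,3) + (13,1)
step 3: (306, 23)  from 2·(133,10) + (40,3)
step 4: (2581, 194)  from 8·(306,23) + (133,10)
step 5: (5468, 411)  from 2·(2581,194) + (306,23)
step 6: (18985, 1427)  from 3·(5468,411) + (2581,194)
step 7: (62423, 4692)  from 3·(18985,1427) + (5468,411)
→ (62423, 4692).  Check: 62423²=3896630929, 177·4692²=3896630928, difference 1.
(62423+4692√177)^2 = 7793261857 + 585777432√177
(62423+4692√177)^3 = 972957569736599 + 73131969270780√177

62423 4692
7793261857 585777432
972957569736599 73131969270780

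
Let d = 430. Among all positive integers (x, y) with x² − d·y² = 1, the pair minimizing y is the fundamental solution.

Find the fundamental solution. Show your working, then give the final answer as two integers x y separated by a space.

2862251 138030

[20; 1,2,1,3,1,…,2,1,40] for √430; ℓ=14 ⇒ convergent index 13
step 0: (20, 1)  from 20·(1,0) + (0,1)
…
step 2: (62, 3)  from 2·(21,1) + (20,1)
…
step 5: (394, 19)  from 1·(311,15) + (83,4)
step 6: (2675, 129)  from 6·(394,19) + (311,15)
…
step 11: (754371, 36379)  from 1·(599138,28893) + (155233,7486)
step 12: (2107880, 101651)  from 2·(754371,36379) + (599138,28893)
step 13: (2862251, 138030)  from 1·(2107880,101651) + (754371,36379)
→ (2862251, 138030).  Check: 2862251²=8192480787001, 430·138030²=8192480787000, difference 1.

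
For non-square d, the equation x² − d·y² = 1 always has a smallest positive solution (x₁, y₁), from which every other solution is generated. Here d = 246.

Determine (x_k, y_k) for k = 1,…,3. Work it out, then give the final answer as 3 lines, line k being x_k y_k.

√246 = [15; 1,2,5,1,14,1,5,2,1,30, …], period ℓ=10 (even) → k=9
k=0  a_k=15  p_k/q_k = 15/1
k=1  a_k=1  p_k/q_k = 16/1
k=2  a_k=2  p_k/q_k = 47/3
k=3  a_k=5  p_k/q_k = 251/16
k=4  a_k=1  p_k/q_k = 298/19
k=5  a_k=14  p_k/q_k = 4423/282
…
k=8  a_k=2  p_k/q_k = 60777/3875
k=9  a_k=1  p_k/q_k = 88805/5662
(x₁, y₁) = (88805, 5662);  88805² − 246·5662² = 1 ✓
k=2:  x_2 = 88805·88805+246·5662·5662 = 15772656049,  y_2 = 88805·5662+5662·88805 = 1005627820
k=3:  x_3 = 88805·15772656049+246·5662·1005627820 = 2801381440774085,  y_3 = 88805·1005627820+5662·15772656049 = 178609557104538

88805 5662
15772656049 1005627820
2801381440774085 178609557104538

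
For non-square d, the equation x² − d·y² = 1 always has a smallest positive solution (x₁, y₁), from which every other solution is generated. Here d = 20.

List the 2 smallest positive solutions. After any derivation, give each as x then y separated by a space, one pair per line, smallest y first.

[4; 2,8] for √20; ℓ=2 ⇒ convergent index 1
k=0  a_k=4  p_k/q_k = 4/1
k=1  a_k=2  p_k/q_k = 9/2
fundamental: x₁=9, y₁=2  (since 81 − 20·4 = 1)
(x_2, y_2) = (9·9 + 20·2·2, 9·2 + 2·9) = (161, 36)

9 2
161 36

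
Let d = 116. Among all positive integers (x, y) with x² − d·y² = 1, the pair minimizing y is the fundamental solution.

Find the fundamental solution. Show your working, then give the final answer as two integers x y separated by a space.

9801 910

d=116: √d = [10; 1,3,2,1,4,1,2,3,1,20] (ℓ=10, even), read p_9/q_9
a_0=10:  p_0=10·1+0=10,  q_0=10·0+1=1
…
a_3=2:  p_3=2·43+11=97,  q_3=2·4+1=9
a_4=1:  p_4=1·97+43=140,  q_4=1·9+4=13
a_5=4:  p_5=4·140+97=657,  q_5=4·13+9=61
a_6=1:  p_6=1·657+140=797,  q_6=1·61+13=74
a_7=2:  p_7=2·797+657=2251,  q_7=2·74+61=209
a_8=3:  p_8=3·2251+797=7550,  q_8=3·209+74=701
a_9=1:  p_9=1·7550+2251=9801,  q_9=1·701+209=910
→ (9801, 910).  Check: 9801²=96059601, 116·910²=96059600, difference 1.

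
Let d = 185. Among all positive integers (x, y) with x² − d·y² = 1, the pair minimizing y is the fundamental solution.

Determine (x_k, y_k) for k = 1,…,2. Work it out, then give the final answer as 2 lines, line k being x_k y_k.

9249 680
171088001 12578640

√185 → a₀=13, period (1,1,1,1,26); ℓ=5 odd so k=9
i=0: a=13 ⇒ p=13, q=1
i=1: a=1 ⇒ p=14, q=1
…
i=3: a=1 ⇒ p=41, q=3
i=4: a=1 ⇒ p=68, q=5
…
i=6: a=1 ⇒ p=1877, q=138
i=7: a=1 ⇒ p=3686, q=271
i=8: a=1 ⇒ p=5563, q=409
i=9: a=1 ⇒ p=9249, q=680
→ (9249, 680).  Check: 9249²=85544001, 185·680²=85544000, difference 1.
(x_2, y_2) = (9249·9249 + 185·680·680, 9249·680 + 680·9249) = (171088001, 12578640)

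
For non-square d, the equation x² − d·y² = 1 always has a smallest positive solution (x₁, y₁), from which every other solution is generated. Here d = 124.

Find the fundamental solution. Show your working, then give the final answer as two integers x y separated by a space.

4620799 414960

[11; 7,2,1,1,1,…,2,7,22] for √124; ℓ=16 ⇒ convergent index 15
a_0=11:  p_0=11·1+0=11,  q_0=11·0+1=1
…
a_2=2:  p_2=2·78+11=167,  q_2=2·7+1=15
…
a_7=1:  p_7=1·2383+657=3040,  q_7=1·214+59=273
a_8=4:  p_8=4·3040+2383=14543,  q_8=4·273+214=1306
…
a_14=2:  p_14=2·237042+152167=626251,  q_14=2·21287+13665=56239
a_15=7:  p_15=7·626251+237042=4620799,  q_15=7·56239+21287=414960
(x₁, y₁) = (4620799, 414960);  4620799² − 124·414960² = 1 ✓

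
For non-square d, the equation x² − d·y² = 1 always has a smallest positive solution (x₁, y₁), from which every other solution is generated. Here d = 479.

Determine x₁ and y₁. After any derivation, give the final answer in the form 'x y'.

2989440 136591

√479 → a₀=21, period (1,7,1,3,2,21,2,3,1,7,1,42); ℓ=12 even so k=11
k=0  a_k=21  p_k/q_k = 21/1
…
k=2  a_k=7  p_k/q_k = 175/8
k=3  a_k=1  p_k/q_k = 197/9
…
k=5  a_k=2  p_k/q_k = 1729/79
…
k=7  a_k=2  p_k/q_k = 75879/3467
k=8  a_k=3  p_k/q_k = 264712/12095
k=9  a_k=1  p_k/q_k = 340591/15562
k=10  a_k=7  p_k/q_k = 2648849/121029
k=11  a_k=1  p_k/q_k = 2989440/136591
(x₁, y₁) = (2989440, 136591);  2989440² − 479·136591² = 1 ✓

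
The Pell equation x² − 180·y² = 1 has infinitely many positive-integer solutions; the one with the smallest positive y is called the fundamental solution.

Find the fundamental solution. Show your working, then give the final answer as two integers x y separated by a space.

d=180: √d = [13; 2,2,2,26] (ℓ=4, even), read p_3/q_3
k=0  a_k=13  p_k/q_k = 13/1
…
k=2  a_k=2  p_k/q_k = 67/5
k=3  a_k=2  p_k/q_k = 161/12
→ (161, 12).  Check: 161²=25921, 180·12²=25920, difference 1.

161 12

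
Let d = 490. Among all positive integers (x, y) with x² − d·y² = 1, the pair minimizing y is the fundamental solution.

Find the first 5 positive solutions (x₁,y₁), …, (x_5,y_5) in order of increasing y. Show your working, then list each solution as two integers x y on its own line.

1039681 46968
2161873163521 97663474416
4495316905044313921 203077717488555624
9347391150304592810234881 422272088792340335957472
19436609957075163398170578312001 878056535095215307939712337240

[22; 7,2,1,4,4,4,1,2,7,44] for √490; ℓ=10 ⇒ convergent index 9
a_0=22:  p_0=22·1+0=22,  q_0=22·0+1=1
a_1=7:  p_1=7·22+1=155,  q_1=7·1+0=7
…
a_3=1:  p_3=1·332+155=487,  q_3=1·15+7=22
…
a_5=4:  p_5=4·2280+487=9607,  q_5=4·103+22=434
a_6=4:  p_6=4·9607+2280=40708,  q_6=4·434+103=1839
a_7=1:  p_7=1·40708+9607=50315,  q_7=1·1839+434=2273
a_8=2:  p_8=2·50315+40708=141338,  q_8=2·2273+1839=6385
a_9=7:  p_9=7·141338+50315=1039681,  q_9=7·6385+2273=46968
→ (1039681, 46968).  Check: 1039681²=1080936581761, 490·46968²=1080936581760, difference 1.
n=2: (1039681,46968)∘(1039681,46968) = (1039681·1039681+490·46968·46968, 1039681·46968+46968·1039681) = (2161873163521,97663474416)
n=3: (2161873163521,97663474416)∘(1039681,46968) = (1039681·2161873163521+490·46968·97663474416, 1039681·97663474416+46968·2161873163521) = (4495316905044313921,203077717488555624)
n=4: (4495316905044313921,203077717488555624)∘(1039681,46968) = (1039681·4495316905044313921+490·46968·203077717488555624, 1039681·203077717488555624+46968·4495316905044313921) = (9347391150304592810234881,422272088792340335957472)
n=5: (9347391150304592810234881,422272088792340335957472)∘(1039681,46968) = (1039681·9347391150304592810234881+490·46968·422272088792340335957472, 1039681·422272088792340335957472+46968·9347391150304592810234881) = (19436609957075163398170578312001,878056535095215307939712337240)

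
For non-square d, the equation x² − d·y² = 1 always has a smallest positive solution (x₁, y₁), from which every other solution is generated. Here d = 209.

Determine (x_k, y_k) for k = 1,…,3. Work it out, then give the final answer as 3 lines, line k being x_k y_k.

46551 3220
4333991201 299788440
403503248748951 27910903337660

√209 → a₀=14, period (2,5,3,2,3,5,2,28); ℓ=8 even so k=7
step 0: (14, 1)  from 14·(1,0) + (0,1)
…
step 6: (21266, 1471)  from 5·(4019,278) + (1171,81)
step 7: (46551, 3220)  from 2·(21266,1471) + (4019,278)
(x₁, y₁) = (46551, 3220);  46551² − 209·3220² = 1 ✓
(46551+3220√209)^2 = 4333991201 + 299788440√209
(46551+3220√209)^3 = 403503248748951 + 27910903337660√209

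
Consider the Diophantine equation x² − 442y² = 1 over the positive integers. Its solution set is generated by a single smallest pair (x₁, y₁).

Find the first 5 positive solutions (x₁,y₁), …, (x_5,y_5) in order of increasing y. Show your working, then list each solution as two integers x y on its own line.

[21; 42] for √442; ℓ=1 ⇒ convergent index 1
step 0: (21, 1)  from 21·(1,0) + (0,1)
step 1: (883, 42)  from 42·(21,1) + (1,0)
→ (883, 42).  Check: 883²=779689, 442·42²=779688, difference 1.
k=2:  x_2 = 883·883+442·42·42 = 1559377,  y_2 = 883·42+42·883 = 74172
k=3:  x_3 = 883·1559377+442·42·74172 = 2753858899,  y_3 = 883·74172+42·1559377 = 130987710
k=4:  x_4 = 883·2753858899+442·42·130987710 = 4863313256257,  y_4 = 883·130987710+42·2753858899 = 231324221688
k=5:  x_5 = 883·4863313256257+442·42·231324221688 = 8588608456690963,  y_5 = 883·231324221688+42·4863313256257 = 408518444513298

883 42
1559377 74172
2753858899 130987710
4863313256257 231324221688
8588608456690963 408518444513298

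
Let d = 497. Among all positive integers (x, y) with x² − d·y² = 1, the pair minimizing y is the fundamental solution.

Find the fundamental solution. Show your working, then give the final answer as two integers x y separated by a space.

√497 = [22; 3,2,2,5,6,5,2,2,3,44, …], period ℓ=10 (even) → k=9
i=0: a=22 ⇒ p=22, q=1
…
i=5: a=6 ⇒ p=12685, q=569
…
i=8: a=2 ⇒ p=352750, q=15823
i=9: a=3 ⇒ p=1201887, q=53912
→ (1201887, 53912).  Check: 1201887²=1444532360769, 497·53912²=1444532360768, difference 1.

1201887 53912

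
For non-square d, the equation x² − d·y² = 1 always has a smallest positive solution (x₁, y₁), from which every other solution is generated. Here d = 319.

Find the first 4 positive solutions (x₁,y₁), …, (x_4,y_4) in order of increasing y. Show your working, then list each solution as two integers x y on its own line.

√319 → a₀=17, period (1,6,5,1,4,…,6,1,34); ℓ=14 even so k=13
a_0=17:  p_0=17·1+0=17,  q_0=17·0+1=1
…
a_2=6:  p_2=6·18+17=125,  q_2=6·1+1=7
…
a_4=1:  p_4=1·643+125=768,  q_4=1·36+7=43
a_5=4:  p_5=4·768+643=3715,  q_5=4·43+36=208
a_6=3:  p_6=3·3715+768=11913,  q_6=3·208+43=667
…
a_8=3:  p_8=3·15628+11913=58797,  q_8=3·875+667=3292
a_9=4:  p_9=4·58797+15628=250816,  q_9=4·3292+875=14043
…
a_12=6:  p_12=6·1798881+309613=11102899,  q_12=6·100718+17335=621643
a_13=1:  p_13=1·11102899+1798881=12901780,  q_13=1·621643+100718=722361
(x₁, y₁) = (12901780, 722361);  12901780² − 319·722361² = 1 ✓
k=2:  x_2 = 12901780·12901780+319·722361·722361 = 332911854336799,  y_2 = 12901780·722361+722361·12901780 = 18639485405160
k=3:  x_3 = 12901780·332911854336799+319·722361·18639485405160 = 8590311008090840302660,  y_3 = 12901780·18639485405160+722361·332911854336799 = 480965080021169647239
k=4:  x_4 = 12901780·8590311008090840302660+319·722361·480965080021169647239 = 221660605515932150288251132801,  y_4 = 12901780·480965080021169647239+722361·8590311008090840302660 = 12410611300231033623224965680

12901780 722361
332911854336799 18639485405160
8590311008090840302660 480965080021169647239
221660605515932150288251132801 12410611300231033623224965680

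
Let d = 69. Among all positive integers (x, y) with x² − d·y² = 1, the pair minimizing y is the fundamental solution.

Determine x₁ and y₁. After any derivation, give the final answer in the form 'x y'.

7775 936

d=69: √d = [8; 3,3,1,4,1,3,3,16] (ℓ=8, even), read p_7/q_7
step 0: (8, 1)  from 8·(1,0) + (0,1)
step 1: (25, 3)  from 3·(8,1) + (1,0)
…
step 3: (108, 13)  from 1·(83,10) + (25,3)
…
step 5: (623, 75)  from 1·(515,62) + (108,13)
step 6: (2384, 287)  from 3·(623,75) + (515,62)
step 7: (7775, 936)  from 3·(2384,287) + (623,75)
→ (7775, 936).  Check: 7775²=60450625, 69·936²=60450624, difference 1.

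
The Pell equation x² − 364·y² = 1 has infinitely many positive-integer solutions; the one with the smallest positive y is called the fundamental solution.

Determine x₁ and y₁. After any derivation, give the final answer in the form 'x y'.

4954951 259710

√364 → a₀=19, period (12,1,2,3,1,8,1,3,2,1,12,38); ℓ=12 even so k=11
k=0  a_k=19  p_k/q_k = 19/1
…
k=2  a_k=1  p_k/q_k = 248/13
…
k=4  a_k=3  p_k/q_k = 2423/127
k=5  a_k=1  p_k/q_k = 3148/165
…
k=7  a_k=1  p_k/q_k = 30755/1612
…
k=10  a_k=1  p_k/q_k = 390371/20461
k=11  a_k=12  p_k/q_k = 4954951/259710
fundamental: x₁=4954951, y₁=259710  (since 24551539412401 − 364·67449284100 = 1)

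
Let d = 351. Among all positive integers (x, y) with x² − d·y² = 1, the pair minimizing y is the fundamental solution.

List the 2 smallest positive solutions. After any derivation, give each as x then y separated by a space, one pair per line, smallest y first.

62425 3332
7793761249 416000200

[18; 1,2,1,3,2,2,2,3,1,2,1,36] for √351; ℓ=12 ⇒ convergent index 11
k=0  a_k=18  p_k/q_k = 18/1
k=1  a_k=1  p_k/q_k = 19/1
k=2  a_k=2  p_k/q_k = 56/3
k=3  a_k=1  p_k/q_k = 75/4
…
k=5  a_k=2  p_k/q_k = 637/34
k=6  a_k=2  p_k/q_k = 1555/83
k=7  a_k=2  p_k/q_k = 3747/200
k=8  a_k=3  p_k/q_k = 12796/683
k=9  a_k=1  p_k/q_k = 16543/883
k=10  a_k=2  p_k/q_k = 45882/2449
k=11  a_k=1  p_k/q_k = 62425/3332
(x₁, y₁) = (62425, 3332);  62425² − 351·3332² = 1 ✓
n=2: (62425,3332)∘(62425,3332) = (62425·62425+351·3332·3332, 62425·3332+3332·62425) = (7793761249,416000200)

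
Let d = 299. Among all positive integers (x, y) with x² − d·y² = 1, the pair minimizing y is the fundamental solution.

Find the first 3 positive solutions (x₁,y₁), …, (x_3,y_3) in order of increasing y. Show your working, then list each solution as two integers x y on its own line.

415 24
344449 19920
285892255 16533576

d=299: √d = [17; 3,2,3,34] (ℓ=4, even), read p_3/q_3
step 0: (17, 1)  from 17·(1,0) + (0,1)
…
step 2: (121, 7)  from 2·(52,3) + (17,1)
step 3: (415, 24)  from 3·(121,7) + (52,3)
(x₁, y₁) = (415, 24);  415² − 299·24² = 1 ✓
(x_2, y_2) = (415·415 + 299·24·24, 415·24 + 24·415) = (344449, 19920)
(x_3, y_3) = (415·344449 + 299·24·19920, 415·19920 + 24·344449) = (285892255, 16533576)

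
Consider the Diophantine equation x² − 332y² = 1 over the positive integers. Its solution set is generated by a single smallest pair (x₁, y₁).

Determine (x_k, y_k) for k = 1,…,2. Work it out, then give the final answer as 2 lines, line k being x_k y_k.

[18; 4,1,1,8,1,1,4,36] for √332; ℓ=8 ⇒ convergent index 7
step 0: (18, 1)  from 18·(1,0) + (0,1)
step 1: (73, 4)  from 4·(18,1) + (1,0)
…
step 3: (164, 9)  from 1·(91,5) + (73,4)
step 4: (1403, 77)  from 8·(164,9) + (91,5)
step 5: (1567, 86)  from 1·(1403,77) + (164,9)
step 6: (2970, 163)  from 1·(1567,86) + (1403,77)
step 7: (13447, 738)  from 4·(2970,163) + (1567,86)
→ (13447, 738).  Check: 13447²=180821809, 332·738²=180821808, difference 1.
(13447+738√332)^2 = 361643617 + 19847772√332

13447 738
361643617 19847772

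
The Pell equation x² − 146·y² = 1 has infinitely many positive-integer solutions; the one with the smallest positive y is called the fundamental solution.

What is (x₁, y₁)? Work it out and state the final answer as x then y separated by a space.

d=146: √d = [12; 12,24] (ℓ=2, even), read p_1/q_1
k=0  a_k=12  p_k/q_k = 12/1
k=1  a_k=12  p_k/q_k = 145/12
(x₁, y₁) = (145, 12);  145² − 146·12² = 1 ✓

145 12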